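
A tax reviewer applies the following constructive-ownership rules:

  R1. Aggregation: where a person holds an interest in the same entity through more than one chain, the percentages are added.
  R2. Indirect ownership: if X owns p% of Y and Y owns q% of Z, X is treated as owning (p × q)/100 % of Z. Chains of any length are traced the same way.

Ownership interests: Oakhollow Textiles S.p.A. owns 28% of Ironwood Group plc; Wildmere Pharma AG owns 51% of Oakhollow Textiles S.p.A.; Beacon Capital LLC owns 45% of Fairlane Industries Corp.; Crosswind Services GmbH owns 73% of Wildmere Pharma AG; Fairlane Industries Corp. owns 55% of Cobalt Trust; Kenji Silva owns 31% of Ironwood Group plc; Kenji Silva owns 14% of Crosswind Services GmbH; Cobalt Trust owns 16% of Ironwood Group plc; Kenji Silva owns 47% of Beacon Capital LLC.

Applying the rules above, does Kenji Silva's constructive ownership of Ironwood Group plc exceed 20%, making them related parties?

Chain via Beacon Capital LLC → Fairlane Industries Corp. → Cobalt Trust (R2): 47% × 45% × 55% × 16% = 1.8612% of Ironwood Group plc.
Chain via Crosswind Services GmbH → Wildmere Pharma AG → Oakhollow Textiles S.p.A. (R2): 14% × 73% × 51% × 28% = 1.459416% of Ironwood Group plc.
Direct interest in Ironwood Group plc: 31%.
Aggregating (R1): 1.8612% + 1.459416% + 31% = 34.320616%.
34.320616% exceeds the 20% threshold, so Kenji is a related party to Ironwood Group plc.

Yes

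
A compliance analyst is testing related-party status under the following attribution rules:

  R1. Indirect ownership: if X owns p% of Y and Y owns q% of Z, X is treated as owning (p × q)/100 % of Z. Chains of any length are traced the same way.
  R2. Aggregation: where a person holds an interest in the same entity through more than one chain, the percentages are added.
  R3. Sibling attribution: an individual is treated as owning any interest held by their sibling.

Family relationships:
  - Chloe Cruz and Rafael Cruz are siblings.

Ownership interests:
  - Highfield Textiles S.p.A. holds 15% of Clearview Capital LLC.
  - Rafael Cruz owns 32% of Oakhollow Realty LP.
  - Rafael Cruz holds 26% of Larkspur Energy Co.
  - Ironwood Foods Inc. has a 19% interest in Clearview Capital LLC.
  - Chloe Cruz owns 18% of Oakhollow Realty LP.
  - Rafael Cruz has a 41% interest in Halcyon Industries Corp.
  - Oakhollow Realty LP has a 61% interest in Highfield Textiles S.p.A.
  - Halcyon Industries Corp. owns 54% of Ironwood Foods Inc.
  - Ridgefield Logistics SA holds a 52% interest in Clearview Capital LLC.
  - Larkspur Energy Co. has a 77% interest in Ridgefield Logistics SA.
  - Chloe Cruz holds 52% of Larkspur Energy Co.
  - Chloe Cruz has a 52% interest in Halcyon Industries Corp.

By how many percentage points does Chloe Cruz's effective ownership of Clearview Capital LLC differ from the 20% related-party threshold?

By sibling attribution (R3), Chloe Cruz is treated as also owning Rafael Cruz's interest in Halcyon Industries Corp, giving 52% + 41% = 93%.
By sibling attribution (R3), Chloe Cruz is treated as also owning Rafael Cruz's interest in Larkspur Energy Co, giving 52% + 26% = 78%.
By sibling attribution (R3), Chloe Cruz is treated as also owning Rafael Cruz's interest in Oakhollow Realty LP, giving 18% + 32% = 50%.
Chain via Halcyon Industries Corp. → Ironwood Foods Inc. (R1): 93% × 54% × 19% = 9.5418% of Clearview Capital LLC.
Chain via Larkspur Energy Co. → Ridgefield Logistics SA (R1): 78% × 77% × 52% = 31.2312% of Clearview Capital LLC.
Chain via Oakhollow Realty LP → Highfield Textiles S.p.A. (R1): 50% × 61% × 15% = 4.575% of Clearview Capital LLC.
Aggregating (R2): 9.5418% + 31.2312% + 4.575% = 45.348%.
45.348% exceeds the 20% threshold by 25.348 percentage points.

25.348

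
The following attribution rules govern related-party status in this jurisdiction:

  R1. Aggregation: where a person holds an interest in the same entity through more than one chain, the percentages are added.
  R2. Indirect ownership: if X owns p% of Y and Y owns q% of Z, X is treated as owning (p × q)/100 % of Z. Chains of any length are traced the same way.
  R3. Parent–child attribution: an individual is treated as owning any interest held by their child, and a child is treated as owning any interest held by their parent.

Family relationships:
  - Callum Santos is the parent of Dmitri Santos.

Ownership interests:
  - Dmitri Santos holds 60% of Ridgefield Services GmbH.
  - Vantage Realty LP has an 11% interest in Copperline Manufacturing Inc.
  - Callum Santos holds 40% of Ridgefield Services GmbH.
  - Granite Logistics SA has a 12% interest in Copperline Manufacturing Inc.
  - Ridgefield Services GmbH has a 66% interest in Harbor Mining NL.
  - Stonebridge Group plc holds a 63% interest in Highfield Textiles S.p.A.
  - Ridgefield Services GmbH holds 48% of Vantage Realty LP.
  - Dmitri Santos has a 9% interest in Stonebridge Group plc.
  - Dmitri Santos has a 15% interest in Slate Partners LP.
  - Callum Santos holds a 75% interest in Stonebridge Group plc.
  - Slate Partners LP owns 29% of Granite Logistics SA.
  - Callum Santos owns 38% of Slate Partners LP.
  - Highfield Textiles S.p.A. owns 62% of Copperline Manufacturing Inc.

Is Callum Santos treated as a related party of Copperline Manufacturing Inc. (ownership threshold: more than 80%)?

By parent–child attribution (R3), Callum Santos is treated as also owning Dmitri Santos's interest in Stonebridge Group plc, giving 75% + 9% = 84%.
By parent–child attribution (R3), Callum Santos is treated as also owning Dmitri Santos's interest in Ridgefield Services GmbH, giving 40% + 60% = 100%.
By parent–child attribution (R3), Callum Santos is treated as also owning Dmitri Santos's interest in Slate Partners LP, giving 38% + 15% = 53%.
Chain via Stonebridge Group plc → Highfield Textiles S.p.A. (R2): 84% × 63% × 62% = 32.8104% of Copperline Manufacturing Inc.
Chain via Ridgefield Services GmbH → Vantage Realty LP (R2): 100% × 48% × 11% = 5.28% of Copperline Manufacturing Inc.
Chain via Slate Partners LP → Granite Logistics SA (R2): 53% × 29% × 12% = 1.8444% of Copperline Manufacturing Inc.
Aggregating (R1): 32.8104% + 5.28% + 1.8444% = 39.9348%.
39.9348% does not exceed the 80% threshold, so Callum is not a related party to Copperline Manufacturing Inc.

No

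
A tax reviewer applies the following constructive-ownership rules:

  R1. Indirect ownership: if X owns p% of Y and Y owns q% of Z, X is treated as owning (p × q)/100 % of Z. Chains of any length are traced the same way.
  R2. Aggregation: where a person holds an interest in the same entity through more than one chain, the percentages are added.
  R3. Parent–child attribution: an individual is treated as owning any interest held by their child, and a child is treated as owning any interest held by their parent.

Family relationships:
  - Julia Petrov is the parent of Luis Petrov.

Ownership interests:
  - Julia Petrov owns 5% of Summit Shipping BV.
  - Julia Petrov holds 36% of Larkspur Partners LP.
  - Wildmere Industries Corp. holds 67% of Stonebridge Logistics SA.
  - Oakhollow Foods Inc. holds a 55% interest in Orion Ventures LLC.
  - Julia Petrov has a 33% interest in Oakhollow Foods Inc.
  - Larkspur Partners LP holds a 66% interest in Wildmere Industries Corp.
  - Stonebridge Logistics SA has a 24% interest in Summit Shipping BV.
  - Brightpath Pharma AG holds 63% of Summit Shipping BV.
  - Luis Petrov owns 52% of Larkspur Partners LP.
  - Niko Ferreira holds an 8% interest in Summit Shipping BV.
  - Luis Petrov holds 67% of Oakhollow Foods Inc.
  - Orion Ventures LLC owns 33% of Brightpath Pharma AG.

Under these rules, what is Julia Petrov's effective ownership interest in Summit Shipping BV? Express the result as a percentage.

By parent–child attribution (R3), Julia Petrov is treated as also owning Luis Petrov's interest in Larkspur Partners LP, giving 36% + 52% = 88%.
By parent–child attribution (R3), Julia Petrov is treated as also owning Luis Petrov's interest in Oakhollow Foods Inc, giving 33% + 67% = 100%.
Chain via Larkspur Partners LP → Wildmere Industries Corp. → Stonebridge Logistics SA (R1): 88% × 66% × 67% × 24% = 9.339264% of Summit Shipping BV.
Chain via Oakhollow Foods Inc. → Orion Ventures LLC → Brightpath Pharma AG (R1): 100% × 55% × 33% × 63% = 11.4345% of Summit Shipping BV.
Direct interest in Summit Shipping BV: 5%.
Aggregating (R2): 9.339264% + 11.4345% + 5% = 25.773764%.

25.773764%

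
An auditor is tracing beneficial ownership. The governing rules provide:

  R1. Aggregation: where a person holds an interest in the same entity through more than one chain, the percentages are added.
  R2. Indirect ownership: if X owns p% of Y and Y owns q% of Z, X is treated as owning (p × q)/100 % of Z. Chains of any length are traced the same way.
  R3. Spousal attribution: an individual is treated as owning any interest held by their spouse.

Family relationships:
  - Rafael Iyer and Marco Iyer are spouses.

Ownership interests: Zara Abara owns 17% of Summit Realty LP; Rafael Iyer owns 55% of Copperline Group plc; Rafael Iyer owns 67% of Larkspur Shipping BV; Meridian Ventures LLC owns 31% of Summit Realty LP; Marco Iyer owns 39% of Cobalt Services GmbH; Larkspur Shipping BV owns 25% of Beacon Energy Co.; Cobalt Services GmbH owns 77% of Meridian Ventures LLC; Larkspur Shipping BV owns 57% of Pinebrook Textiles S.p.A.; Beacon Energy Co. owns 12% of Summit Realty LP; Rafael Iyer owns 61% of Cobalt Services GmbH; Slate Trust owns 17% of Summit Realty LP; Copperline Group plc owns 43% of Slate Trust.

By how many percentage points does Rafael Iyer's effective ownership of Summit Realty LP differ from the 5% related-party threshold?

By spousal attribution (R3), Rafael Iyer is treated as also owning Marco Iyer's interest in Cobalt Services GmbH, giving 61% + 39% = 100%.
Chain via Copperline Group plc → Slate Trust (R2): 55% × 43% × 17% = 4.0205% of Summit Realty LP.
Chain via Cobalt Services GmbH → Meridian Ventures LLC (R2): 100% × 77% × 31% = 23.87% of Summit Realty LP.
Chain via Larkspur Shipping BV → Beacon Energy Co. (R2): 67% × 25% × 12% = 2.01% of Summit Realty LP.
Aggregating (R1): 4.0205% + 23.87% + 2.01% = 29.9005%.
29.9005% exceeds the 5% threshold by 24.9005 percentage points.

24.9005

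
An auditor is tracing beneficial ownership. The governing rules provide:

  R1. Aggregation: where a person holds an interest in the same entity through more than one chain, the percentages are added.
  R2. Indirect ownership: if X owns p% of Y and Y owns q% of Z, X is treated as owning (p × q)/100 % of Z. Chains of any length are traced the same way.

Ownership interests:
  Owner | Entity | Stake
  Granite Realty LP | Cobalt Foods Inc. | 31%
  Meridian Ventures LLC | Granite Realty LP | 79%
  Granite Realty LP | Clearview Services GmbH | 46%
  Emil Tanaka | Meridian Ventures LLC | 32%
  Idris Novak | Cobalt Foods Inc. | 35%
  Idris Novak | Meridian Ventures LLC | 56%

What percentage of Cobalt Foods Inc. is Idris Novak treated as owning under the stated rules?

48.7144%

Chain via Meridian Ventures LLC → Granite Realty LP (R2): 56% × 79% × 31% = 13.7144% of Cobalt Foods Inc.
Direct interest in Cobalt Foods Inc: 35%.
Aggregating (R1): 13.7144% + 35% = 48.7144%.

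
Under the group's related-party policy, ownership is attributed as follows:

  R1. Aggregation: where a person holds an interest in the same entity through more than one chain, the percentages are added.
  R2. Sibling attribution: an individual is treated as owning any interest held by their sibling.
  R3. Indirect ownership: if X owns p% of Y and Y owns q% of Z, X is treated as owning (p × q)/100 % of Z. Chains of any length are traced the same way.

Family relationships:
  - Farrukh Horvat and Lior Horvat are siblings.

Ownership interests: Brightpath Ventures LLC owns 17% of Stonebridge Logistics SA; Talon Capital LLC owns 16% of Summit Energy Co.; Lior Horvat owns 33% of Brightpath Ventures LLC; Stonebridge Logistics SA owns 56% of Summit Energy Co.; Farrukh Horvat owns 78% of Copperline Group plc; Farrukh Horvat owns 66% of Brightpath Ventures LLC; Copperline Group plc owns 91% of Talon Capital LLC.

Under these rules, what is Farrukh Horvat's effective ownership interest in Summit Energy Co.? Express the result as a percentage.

By sibling attribution (R2), Farrukh Horvat is treated as also owning Lior Horvat's interest in Brightpath Ventures LLC, giving 66% + 33% = 99%.
Chain via Copperline Group plc → Talon Capital LLC (R3): 78% × 91% × 16% = 11.3568% of Summit Energy Co.
Chain via Brightpath Ventures LLC → Stonebridge Logistics SA (R3): 99% × 17% × 56% = 9.4248% of Summit Energy Co.
Aggregating (R1): 11.3568% + 9.4248% = 20.7816%.

20.7816%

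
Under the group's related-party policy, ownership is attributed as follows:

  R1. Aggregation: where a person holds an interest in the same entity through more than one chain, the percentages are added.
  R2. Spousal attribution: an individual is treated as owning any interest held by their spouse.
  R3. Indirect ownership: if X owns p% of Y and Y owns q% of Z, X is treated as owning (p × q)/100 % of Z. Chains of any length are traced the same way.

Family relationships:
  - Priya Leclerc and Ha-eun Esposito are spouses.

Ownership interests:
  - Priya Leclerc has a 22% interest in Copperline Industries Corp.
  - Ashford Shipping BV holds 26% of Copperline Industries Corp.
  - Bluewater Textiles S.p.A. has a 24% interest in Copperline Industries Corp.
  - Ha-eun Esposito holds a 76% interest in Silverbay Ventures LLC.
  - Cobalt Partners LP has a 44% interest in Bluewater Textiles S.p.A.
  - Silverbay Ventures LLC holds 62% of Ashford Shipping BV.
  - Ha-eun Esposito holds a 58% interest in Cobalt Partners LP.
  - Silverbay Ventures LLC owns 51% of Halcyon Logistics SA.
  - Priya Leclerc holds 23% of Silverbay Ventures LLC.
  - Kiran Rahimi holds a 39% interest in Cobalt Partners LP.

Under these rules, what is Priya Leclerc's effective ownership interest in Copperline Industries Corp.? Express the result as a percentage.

44.0836%

By spousal attribution (R2), Priya Leclerc is treated as also owning Ha-eun Esposito's interest in Silverbay Ventures LLC, giving 23% + 76% = 99%.
By spousal attribution (R2), Priya Leclerc is treated as owning Ha-eun Esposito's 58% interest in Cobalt Partners LP.
Chain via Silverbay Ventures LLC → Ashford Shipping BV (R3): 99% × 62% × 26% = 15.9588% of Copperline Industries Corp.
Direct interest in Copperline Industries Corp: 22%.
Chain via Cobalt Partners LP → Bluewater Textiles S.p.A. (R3): 58% × 44% × 24% = 6.1248% of Copperline Industries Corp.
Aggregating (R1): 15.9588% + 22% + 6.1248% = 44.0836%.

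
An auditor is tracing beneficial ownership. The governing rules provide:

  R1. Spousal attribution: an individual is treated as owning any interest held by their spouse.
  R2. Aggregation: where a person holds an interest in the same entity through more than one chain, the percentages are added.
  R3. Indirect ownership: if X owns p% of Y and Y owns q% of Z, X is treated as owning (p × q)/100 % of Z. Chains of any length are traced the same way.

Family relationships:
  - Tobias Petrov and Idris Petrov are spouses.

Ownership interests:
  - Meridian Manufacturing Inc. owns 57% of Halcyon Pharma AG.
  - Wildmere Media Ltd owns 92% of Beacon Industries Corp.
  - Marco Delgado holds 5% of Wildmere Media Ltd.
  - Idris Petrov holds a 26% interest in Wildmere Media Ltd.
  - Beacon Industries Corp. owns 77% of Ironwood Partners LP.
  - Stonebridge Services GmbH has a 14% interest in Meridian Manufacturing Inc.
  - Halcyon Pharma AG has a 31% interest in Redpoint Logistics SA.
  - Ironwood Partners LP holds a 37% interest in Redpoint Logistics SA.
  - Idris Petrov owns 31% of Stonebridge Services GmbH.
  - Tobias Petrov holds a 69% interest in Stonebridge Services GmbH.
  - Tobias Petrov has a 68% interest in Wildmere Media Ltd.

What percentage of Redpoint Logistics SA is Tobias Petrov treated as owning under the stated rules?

27.111952%

By spousal attribution (R1), Tobias Petrov is treated as also owning Idris Petrov's interest in Stonebridge Services GmbH, giving 69% + 31% = 100%.
By spousal attribution (R1), Tobias Petrov is treated as also owning Idris Petrov's interest in Wildmere Media Ltd, giving 68% + 26% = 94%.
Chain via Stonebridge Services GmbH → Meridian Manufacturing Inc. → Halcyon Pharma AG (R3): 100% × 14% × 57% × 31% = 2.4738% of Redpoint Logistics SA.
Chain via Wildmere Media Ltd → Beacon Industries Corp. → Ironwood Partners LP (R3): 94% × 92% × 77% × 37% = 24.638152% of Redpoint Logistics SA.
Aggregating (R2): 2.4738% + 24.638152% = 27.111952%.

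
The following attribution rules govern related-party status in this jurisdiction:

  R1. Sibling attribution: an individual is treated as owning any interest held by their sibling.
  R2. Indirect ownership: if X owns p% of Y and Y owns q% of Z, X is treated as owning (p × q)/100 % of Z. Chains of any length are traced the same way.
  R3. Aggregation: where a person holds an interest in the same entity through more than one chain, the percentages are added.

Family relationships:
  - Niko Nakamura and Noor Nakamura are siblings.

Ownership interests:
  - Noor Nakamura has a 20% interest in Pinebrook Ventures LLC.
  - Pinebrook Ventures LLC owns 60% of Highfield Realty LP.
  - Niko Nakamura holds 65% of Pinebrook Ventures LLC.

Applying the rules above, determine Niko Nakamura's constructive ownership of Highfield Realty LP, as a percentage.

By sibling attribution (R1), Niko Nakamura is treated as also owning Noor Nakamura's interest in Pinebrook Ventures LLC, giving 65% + 20% = 85%.
Chain via Pinebrook Ventures LLC (R2): 85% × 60% = 51% of Highfield Realty LP.

51%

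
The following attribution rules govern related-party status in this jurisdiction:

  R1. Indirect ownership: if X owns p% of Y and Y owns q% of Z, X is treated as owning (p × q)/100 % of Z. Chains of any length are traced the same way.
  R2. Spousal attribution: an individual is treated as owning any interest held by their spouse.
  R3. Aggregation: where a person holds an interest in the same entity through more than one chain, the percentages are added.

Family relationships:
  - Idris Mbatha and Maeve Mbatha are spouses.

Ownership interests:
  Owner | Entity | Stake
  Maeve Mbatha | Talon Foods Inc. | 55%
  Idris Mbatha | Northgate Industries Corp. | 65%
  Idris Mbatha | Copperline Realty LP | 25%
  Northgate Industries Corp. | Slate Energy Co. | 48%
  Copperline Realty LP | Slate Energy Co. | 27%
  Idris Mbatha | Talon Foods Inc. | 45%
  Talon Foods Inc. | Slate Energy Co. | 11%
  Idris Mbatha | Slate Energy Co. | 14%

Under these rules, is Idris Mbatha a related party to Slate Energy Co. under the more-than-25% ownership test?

Yes

By spousal attribution (R2), Idris Mbatha is treated as also owning Maeve Mbatha's interest in Talon Foods Inc, giving 45% + 55% = 100%.
Chain via Talon Foods Inc. (R1): 100% × 11% = 11% of Slate Energy Co.
Chain via Northgate Industries Corp. (R1): 65% × 48% = 31.2% of Slate Energy Co.
Chain via Copperline Realty LP (R1): 25% × 27% = 6.75% of Slate Energy Co.
Direct interest in Slate Energy Co: 14%.
Aggregating (R3): 11% + 31.2% + 6.75% + 14% = 62.95%.
62.95% exceeds the 25% threshold, so Idris is a related party to Slate Energy Co.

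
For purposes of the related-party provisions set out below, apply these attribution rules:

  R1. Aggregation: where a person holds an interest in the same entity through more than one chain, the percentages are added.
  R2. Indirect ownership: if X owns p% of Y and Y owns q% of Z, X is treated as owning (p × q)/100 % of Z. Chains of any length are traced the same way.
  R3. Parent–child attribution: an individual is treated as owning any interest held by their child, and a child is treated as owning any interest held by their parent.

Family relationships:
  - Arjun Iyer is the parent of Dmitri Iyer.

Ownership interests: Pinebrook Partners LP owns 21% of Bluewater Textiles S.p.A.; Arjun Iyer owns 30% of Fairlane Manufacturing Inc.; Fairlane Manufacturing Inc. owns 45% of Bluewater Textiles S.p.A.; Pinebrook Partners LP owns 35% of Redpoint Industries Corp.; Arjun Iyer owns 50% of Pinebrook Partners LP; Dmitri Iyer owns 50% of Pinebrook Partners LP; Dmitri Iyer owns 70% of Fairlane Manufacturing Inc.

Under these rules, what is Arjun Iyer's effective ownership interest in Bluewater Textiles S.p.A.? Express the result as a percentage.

By parent–child attribution (R3), Arjun Iyer is treated as also owning Dmitri Iyer's interest in Pinebrook Partners LP, giving 50% + 50% = 100%.
By parent–child attribution (R3), Arjun Iyer is treated as also owning Dmitri Iyer's interest in Fairlane Manufacturing Inc, giving 30% + 70% = 100%.
Chain via Pinebrook Partners LP (R2): 100% × 21% = 21% of Bluewater Textiles S.p.A.
Chain via Fairlane Manufacturing Inc. (R2): 100% × 45% = 45% of Bluewater Textiles S.p.A.
Aggregating (R1): 21% + 45% = 66%.

66%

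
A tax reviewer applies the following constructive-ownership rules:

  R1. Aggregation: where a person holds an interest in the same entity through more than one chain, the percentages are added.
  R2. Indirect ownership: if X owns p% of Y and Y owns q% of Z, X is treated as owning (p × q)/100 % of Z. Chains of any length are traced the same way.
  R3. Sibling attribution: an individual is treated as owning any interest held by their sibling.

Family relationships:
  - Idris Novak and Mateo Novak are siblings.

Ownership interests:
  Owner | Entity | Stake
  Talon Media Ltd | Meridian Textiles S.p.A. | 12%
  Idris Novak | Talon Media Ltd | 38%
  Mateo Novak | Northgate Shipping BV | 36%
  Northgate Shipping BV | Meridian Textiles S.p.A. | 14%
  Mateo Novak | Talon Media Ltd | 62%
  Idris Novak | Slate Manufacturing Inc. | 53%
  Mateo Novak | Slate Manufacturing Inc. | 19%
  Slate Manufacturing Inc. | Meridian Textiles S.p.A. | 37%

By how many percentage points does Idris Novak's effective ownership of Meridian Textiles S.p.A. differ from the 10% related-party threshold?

By sibling attribution (R3), Idris Novak is treated as also owning Mateo Novak's interest in Slate Manufacturing Inc, giving 53% + 19% = 72%.
By sibling attribution (R3), Idris Novak is treated as also owning Mateo Novak's interest in Talon Media Ltd, giving 38% + 62% = 100%.
By sibling attribution (R3), Idris Novak is treated as owning Mateo Novak's 36% interest in Northgate Shipping BV.
Chain via Slate Manufacturing Inc. (R2): 72% × 37% = 26.64% of Meridian Textiles S.p.A.
Chain via Talon Media Ltd (R2): 100% × 12% = 12% of Meridian Textiles S.p.A.
Chain via Northgate Shipping BV (R2): 36% × 14% = 5.04% of Meridian Textiles S.p.A.
Aggregating (R1): 26.64% + 12% + 5.04% = 43.68%.
43.68% exceeds the 10% threshold by 33.68 percentage points.

33.68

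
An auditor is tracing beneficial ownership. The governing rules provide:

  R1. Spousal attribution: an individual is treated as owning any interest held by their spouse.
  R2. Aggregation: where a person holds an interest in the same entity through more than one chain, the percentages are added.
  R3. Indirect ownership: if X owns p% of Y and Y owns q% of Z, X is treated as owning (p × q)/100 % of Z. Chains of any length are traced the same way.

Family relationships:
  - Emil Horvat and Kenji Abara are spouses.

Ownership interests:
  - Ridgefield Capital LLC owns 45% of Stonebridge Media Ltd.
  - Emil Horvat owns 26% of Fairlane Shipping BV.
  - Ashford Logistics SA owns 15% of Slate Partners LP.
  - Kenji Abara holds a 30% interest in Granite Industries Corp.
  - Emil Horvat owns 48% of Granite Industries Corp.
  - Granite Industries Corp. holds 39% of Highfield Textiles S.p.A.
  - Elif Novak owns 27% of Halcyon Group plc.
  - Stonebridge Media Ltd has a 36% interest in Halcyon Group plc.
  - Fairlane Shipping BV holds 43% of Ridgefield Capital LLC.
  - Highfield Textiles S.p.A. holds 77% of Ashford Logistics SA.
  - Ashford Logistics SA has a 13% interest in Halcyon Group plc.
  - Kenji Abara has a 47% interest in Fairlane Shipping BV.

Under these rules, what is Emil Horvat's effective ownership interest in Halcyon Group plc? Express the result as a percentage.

8.130222%

By spousal attribution (R1), Emil Horvat is treated as also owning Kenji Abara's interest in Granite Industries Corp, giving 48% + 30% = 78%.
By spousal attribution (R1), Emil Horvat is treated as also owning Kenji Abara's interest in Fairlane Shipping BV, giving 26% + 47% = 73%.
Chain via Granite Industries Corp. → Highfield Textiles S.p.A. → Ashford Logistics SA (R3): 78% × 39% × 77% × 13% = 3.045042% of Halcyon Group plc.
Chain via Fairlane Shipping BV → Ridgefield Capital LLC → Stonebridge Media Ltd (R3): 73% × 43% × 45% × 36% = 5.08518% of Halcyon Group plc.
Aggregating (R2): 3.045042% + 5.08518% = 8.130222%.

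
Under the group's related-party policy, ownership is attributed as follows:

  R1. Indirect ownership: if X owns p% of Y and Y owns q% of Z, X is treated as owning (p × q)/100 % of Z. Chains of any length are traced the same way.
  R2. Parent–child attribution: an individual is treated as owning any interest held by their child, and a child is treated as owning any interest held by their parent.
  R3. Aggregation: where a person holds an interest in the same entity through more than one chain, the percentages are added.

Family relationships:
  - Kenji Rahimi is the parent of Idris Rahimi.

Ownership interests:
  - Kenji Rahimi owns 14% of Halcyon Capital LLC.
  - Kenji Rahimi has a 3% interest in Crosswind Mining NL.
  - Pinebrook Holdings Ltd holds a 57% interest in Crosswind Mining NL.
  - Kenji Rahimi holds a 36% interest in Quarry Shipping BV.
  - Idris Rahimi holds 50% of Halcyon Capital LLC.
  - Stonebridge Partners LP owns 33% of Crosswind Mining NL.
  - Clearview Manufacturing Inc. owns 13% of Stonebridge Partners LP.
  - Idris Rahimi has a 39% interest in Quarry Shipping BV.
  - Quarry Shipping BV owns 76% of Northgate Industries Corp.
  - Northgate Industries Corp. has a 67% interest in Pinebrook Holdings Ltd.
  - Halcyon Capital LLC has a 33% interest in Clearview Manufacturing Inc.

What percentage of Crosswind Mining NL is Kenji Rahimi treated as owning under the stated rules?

By parent–child attribution (R2), Kenji Rahimi is treated as also owning Idris Rahimi's interest in Quarry Shipping BV, giving 36% + 39% = 75%.
By parent–child attribution (R2), Kenji Rahimi is treated as also owning Idris Rahimi's interest in Halcyon Capital LLC, giving 14% + 50% = 64%.
Chain via Quarry Shipping BV → Northgate Industries Corp. → Pinebrook Holdings Ltd (R1): 75% × 76% × 67% × 57% = 21.7683% of Crosswind Mining NL.
Chain via Halcyon Capital LLC → Clearview Manufacturing Inc. → Stonebridge Partners LP (R1): 64% × 33% × 13% × 33% = 0.906048% of Crosswind Mining NL.
Direct interest in Crosswind Mining NL: 3%.
Aggregating (R3): 21.7683% + 0.906048% + 3% = 25.674348%.

25.674348%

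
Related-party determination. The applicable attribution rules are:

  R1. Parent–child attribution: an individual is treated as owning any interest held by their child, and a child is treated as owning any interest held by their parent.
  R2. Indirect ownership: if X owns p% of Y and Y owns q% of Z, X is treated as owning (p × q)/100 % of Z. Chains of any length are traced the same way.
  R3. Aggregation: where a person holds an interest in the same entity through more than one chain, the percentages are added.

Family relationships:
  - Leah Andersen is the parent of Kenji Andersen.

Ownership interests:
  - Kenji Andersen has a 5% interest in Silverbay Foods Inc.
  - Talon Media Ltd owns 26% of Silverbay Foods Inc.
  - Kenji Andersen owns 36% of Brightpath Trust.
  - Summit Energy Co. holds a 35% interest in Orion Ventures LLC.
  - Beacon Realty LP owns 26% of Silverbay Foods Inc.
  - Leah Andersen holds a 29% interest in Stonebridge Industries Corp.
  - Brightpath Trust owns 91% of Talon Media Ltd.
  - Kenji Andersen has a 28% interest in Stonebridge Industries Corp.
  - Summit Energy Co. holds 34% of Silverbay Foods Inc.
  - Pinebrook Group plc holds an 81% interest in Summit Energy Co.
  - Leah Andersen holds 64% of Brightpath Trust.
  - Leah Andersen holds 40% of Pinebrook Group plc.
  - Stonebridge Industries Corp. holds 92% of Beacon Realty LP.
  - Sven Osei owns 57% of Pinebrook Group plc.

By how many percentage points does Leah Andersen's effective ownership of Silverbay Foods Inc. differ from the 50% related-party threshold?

By parent–child attribution (R1), Leah Andersen is treated as also owning Kenji Andersen's interest in Brightpath Trust, giving 64% + 36% = 100%.
By parent–child attribution (R1), Leah Andersen is treated as also owning Kenji Andersen's interest in Stonebridge Industries Corp, giving 29% + 28% = 57%.
By parent–child attribution (R1), Leah Andersen is treated as owning Kenji Andersen's 5% interest in Silverbay Foods Inc.
Chain via Pinebrook Group plc → Summit Energy Co. (R2): 40% × 81% × 34% = 11.016% of Silverbay Foods Inc.
Chain via Brightpath Trust → Talon Media Ltd (R2): 100% × 91% × 26% = 23.66% of Silverbay Foods Inc.
Chain via Stonebridge Industries Corp. → Beacon Realty LP (R2): 57% × 92% × 26% = 13.6344% of Silverbay Foods Inc.
Direct interest in Silverbay Foods Inc: 5%.
Aggregating (R3): 11.016% + 23.66% + 13.6344% + 5% = 53.3104%.
53.3104% exceeds the 50% threshold by 3.3104 percentage points.

3.3104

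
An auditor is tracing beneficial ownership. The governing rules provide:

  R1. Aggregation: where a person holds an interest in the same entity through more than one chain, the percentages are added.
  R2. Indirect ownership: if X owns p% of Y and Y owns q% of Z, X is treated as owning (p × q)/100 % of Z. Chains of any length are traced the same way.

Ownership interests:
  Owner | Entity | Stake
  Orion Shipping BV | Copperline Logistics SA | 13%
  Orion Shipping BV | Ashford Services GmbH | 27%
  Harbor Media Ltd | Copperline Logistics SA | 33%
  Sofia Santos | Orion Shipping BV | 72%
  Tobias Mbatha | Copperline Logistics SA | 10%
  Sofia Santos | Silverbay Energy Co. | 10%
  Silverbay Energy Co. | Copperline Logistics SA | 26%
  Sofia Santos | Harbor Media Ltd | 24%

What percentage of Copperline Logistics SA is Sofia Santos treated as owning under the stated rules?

19.88%

Chain via Silverbay Energy Co. (R2): 10% × 26% = 2.6% of Copperline Logistics SA.
Chain via Orion Shipping BV (R2): 72% × 13% = 9.36% of Copperline Logistics SA.
Chain via Harbor Media Ltd (R2): 24% × 33% = 7.92% of Copperline Logistics SA.
Aggregating (R1): 2.6% + 9.36% + 7.92% = 19.88%.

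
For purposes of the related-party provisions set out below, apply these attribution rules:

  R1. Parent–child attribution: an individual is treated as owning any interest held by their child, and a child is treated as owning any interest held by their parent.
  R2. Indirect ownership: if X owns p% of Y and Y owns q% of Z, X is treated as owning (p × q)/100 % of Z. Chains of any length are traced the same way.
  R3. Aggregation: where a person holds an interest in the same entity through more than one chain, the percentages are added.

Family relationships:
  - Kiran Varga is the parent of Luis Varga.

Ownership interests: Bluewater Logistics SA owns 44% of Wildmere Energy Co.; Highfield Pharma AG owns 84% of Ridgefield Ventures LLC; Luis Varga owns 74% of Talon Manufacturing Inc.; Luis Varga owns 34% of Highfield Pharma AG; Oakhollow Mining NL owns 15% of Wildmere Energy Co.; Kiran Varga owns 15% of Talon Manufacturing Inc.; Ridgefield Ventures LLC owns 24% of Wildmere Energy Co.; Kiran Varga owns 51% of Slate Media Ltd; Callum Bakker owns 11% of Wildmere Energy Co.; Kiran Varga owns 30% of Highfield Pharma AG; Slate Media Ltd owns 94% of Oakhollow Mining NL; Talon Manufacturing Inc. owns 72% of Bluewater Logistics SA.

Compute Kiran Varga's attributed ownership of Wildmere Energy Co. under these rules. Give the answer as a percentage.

48.2886%

By parent–child attribution (R1), Kiran Varga is treated as also owning Luis Varga's interest in Talon Manufacturing Inc, giving 15% + 74% = 89%.
By parent–child attribution (R1), Kiran Varga is treated as also owning Luis Varga's interest in Highfield Pharma AG, giving 30% + 34% = 64%.
Chain via Talon Manufacturing Inc. → Bluewater Logistics SA (R2): 89% × 72% × 44% = 28.1952% of Wildmere Energy Co.
Chain via Highfield Pharma AG → Ridgefield Ventures LLC (R2): 64% × 84% × 24% = 12.9024% of Wildmere Energy Co.
Chain via Slate Media Ltd → Oakhollow Mining NL (R2): 51% × 94% × 15% = 7.191% of Wildmere Energy Co.
Aggregating (R3): 28.1952% + 12.9024% + 7.191% = 48.2886%.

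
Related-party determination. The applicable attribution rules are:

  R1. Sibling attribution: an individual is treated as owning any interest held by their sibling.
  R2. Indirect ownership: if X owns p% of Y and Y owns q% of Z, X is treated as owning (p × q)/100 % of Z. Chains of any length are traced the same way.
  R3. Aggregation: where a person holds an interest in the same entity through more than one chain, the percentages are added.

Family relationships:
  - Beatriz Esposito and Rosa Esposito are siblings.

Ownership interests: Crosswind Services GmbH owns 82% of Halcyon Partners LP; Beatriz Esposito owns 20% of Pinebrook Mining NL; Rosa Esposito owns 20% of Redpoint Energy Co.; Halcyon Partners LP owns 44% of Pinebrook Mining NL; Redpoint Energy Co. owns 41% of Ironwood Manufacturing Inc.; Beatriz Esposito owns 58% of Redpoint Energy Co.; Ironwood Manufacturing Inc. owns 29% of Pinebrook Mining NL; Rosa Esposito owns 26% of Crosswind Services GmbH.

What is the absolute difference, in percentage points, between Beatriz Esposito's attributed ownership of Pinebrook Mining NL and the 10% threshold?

By sibling attribution (R1), Beatriz Esposito is treated as also owning Rosa Esposito's interest in Redpoint Energy Co, giving 58% + 20% = 78%.
By sibling attribution (R1), Beatriz Esposito is treated as owning Rosa Esposito's 26% interest in Crosswind Services GmbH.
Chain via Redpoint Energy Co. → Ironwood Manufacturing Inc. (R2): 78% × 41% × 29% = 9.2742% of Pinebrook Mining NL.
Direct interest in Pinebrook Mining NL: 20%.
Chain via Crosswind Services GmbH → Halcyon Partners LP (R2): 26% × 82% × 44% = 9.3808% of Pinebrook Mining NL.
Aggregating (R3): 9.2742% + 20% + 9.3808% = 38.655%.
38.655% exceeds the 10% threshold by 28.655 percentage points.

28.655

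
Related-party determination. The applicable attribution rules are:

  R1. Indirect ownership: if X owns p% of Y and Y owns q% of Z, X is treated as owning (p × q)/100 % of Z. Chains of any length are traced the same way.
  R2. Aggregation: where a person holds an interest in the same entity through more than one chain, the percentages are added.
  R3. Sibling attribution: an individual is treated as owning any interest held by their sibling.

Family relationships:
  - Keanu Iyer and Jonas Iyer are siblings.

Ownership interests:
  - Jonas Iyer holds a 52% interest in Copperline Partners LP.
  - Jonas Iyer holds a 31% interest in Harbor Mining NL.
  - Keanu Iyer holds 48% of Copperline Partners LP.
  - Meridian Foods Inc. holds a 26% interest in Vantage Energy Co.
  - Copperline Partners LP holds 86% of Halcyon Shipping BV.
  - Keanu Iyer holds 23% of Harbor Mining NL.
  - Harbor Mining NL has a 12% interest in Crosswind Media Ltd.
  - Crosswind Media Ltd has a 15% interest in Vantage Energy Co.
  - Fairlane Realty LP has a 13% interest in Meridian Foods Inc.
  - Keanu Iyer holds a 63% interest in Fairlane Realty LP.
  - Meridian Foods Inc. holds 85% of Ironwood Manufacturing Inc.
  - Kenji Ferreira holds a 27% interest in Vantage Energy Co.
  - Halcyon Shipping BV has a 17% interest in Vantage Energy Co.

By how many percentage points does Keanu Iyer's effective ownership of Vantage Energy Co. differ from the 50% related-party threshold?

32.2786

By sibling attribution (R3), Keanu Iyer is treated as also owning Jonas Iyer's interest in Harbor Mining NL, giving 23% + 31% = 54%.
By sibling attribution (R3), Keanu Iyer is treated as also owning Jonas Iyer's interest in Copperline Partners LP, giving 48% + 52% = 100%.
Chain via Harbor Mining NL → Crosswind Media Ltd (R1): 54% × 12% × 15% = 0.972% of Vantage Energy Co.
Chain via Copperline Partners LP → Halcyon Shipping BV (R1): 100% × 86% × 17% = 14.62% of Vantage Energy Co.
Chain via Fairlane Realty LP → Meridian Foods Inc. (R1): 63% × 13% × 26% = 2.1294% of Vantage Energy Co.
Aggregating (R2): 0.972% + 14.62% + 2.1294% = 17.7214%.
17.7214% falls short of the 50% threshold by 32.2786 percentage points.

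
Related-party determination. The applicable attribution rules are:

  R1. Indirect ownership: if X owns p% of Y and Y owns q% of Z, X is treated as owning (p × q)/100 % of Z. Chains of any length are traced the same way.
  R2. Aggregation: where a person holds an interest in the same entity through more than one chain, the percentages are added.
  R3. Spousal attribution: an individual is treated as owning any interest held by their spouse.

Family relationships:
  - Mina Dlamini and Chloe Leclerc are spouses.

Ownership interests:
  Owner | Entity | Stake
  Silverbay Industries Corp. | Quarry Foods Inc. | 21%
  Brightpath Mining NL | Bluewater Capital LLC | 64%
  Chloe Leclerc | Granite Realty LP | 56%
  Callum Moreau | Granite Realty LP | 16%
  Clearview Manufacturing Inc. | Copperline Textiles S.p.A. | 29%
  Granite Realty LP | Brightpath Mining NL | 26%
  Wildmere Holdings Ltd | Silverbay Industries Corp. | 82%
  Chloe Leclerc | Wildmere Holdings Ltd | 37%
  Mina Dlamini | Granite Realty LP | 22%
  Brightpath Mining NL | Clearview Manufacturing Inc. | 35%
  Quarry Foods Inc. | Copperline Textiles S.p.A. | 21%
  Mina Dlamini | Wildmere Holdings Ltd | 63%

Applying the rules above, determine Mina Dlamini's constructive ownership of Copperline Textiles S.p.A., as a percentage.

5.67462%

By spousal attribution (R3), Mina Dlamini is treated as also owning Chloe Leclerc's interest in Granite Realty LP, giving 22% + 56% = 78%.
By spousal attribution (R3), Mina Dlamini is treated as also owning Chloe Leclerc's interest in Wildmere Holdings Ltd, giving 63% + 37% = 100%.
Chain via Granite Realty LP → Brightpath Mining NL → Clearview Manufacturing Inc. (R1): 78% × 26% × 35% × 29% = 2.05842% of Copperline Textiles S.p.A.
Chain via Wildmere Holdings Ltd → Silverbay Industries Corp. → Quarry Foods Inc. (R1): 100% × 82% × 21% × 21% = 3.6162% of Copperline Textiles S.p.A.
Aggregating (R2): 2.05842% + 3.6162% = 5.67462%.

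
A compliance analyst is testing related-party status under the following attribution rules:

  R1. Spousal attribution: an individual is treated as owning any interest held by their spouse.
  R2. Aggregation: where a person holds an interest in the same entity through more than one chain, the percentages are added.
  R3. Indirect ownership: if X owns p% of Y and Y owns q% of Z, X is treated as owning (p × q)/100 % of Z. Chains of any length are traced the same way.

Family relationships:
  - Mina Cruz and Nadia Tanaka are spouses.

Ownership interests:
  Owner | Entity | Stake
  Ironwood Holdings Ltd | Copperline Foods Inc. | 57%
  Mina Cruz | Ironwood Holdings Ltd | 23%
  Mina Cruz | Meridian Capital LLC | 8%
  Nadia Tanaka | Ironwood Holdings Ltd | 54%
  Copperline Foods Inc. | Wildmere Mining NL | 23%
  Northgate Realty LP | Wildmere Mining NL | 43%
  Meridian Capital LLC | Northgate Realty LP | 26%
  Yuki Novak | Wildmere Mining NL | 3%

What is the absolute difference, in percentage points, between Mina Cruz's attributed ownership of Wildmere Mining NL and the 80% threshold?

69.0109

By spousal attribution (R1), Mina Cruz is treated as also owning Nadia Tanaka's interest in Ironwood Holdings Ltd, giving 23% + 54% = 77%.
Chain via Ironwood Holdings Ltd → Copperline Foods Inc. (R3): 77% × 57% × 23% = 10.0947% of Wildmere Mining NL.
Chain via Meridian Capital LLC → Northgate Realty LP (R3): 8% × 26% × 43% = 0.8944% of Wildmere Mining NL.
Aggregating (R2): 10.0947% + 0.8944% = 10.9891%.
10.9891% falls short of the 80% threshold by 69.0109 percentage points.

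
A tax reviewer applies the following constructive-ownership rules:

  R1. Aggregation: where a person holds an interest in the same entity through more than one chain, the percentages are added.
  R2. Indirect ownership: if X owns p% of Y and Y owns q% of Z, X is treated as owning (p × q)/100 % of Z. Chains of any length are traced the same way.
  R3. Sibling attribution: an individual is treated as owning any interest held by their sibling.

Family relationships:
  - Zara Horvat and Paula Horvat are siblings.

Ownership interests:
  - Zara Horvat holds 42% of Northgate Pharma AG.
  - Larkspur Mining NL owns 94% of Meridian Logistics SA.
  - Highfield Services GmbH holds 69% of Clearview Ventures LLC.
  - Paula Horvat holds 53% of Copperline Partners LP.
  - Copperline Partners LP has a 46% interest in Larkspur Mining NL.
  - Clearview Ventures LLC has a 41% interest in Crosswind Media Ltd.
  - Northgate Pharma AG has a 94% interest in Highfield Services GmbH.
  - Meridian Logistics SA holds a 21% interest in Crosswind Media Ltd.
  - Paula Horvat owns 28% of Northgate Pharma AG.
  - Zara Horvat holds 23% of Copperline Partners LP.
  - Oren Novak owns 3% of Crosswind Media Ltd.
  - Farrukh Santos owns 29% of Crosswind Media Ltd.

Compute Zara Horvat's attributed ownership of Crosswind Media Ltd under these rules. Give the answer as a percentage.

By sibling attribution (R3), Zara Horvat is treated as also owning Paula Horvat's interest in Copperline Partners LP, giving 23% + 53% = 76%.
By sibling attribution (R3), Zara Horvat is treated as also owning Paula Horvat's interest in Northgate Pharma AG, giving 42% + 28% = 70%.
Chain via Copperline Partners LP → Larkspur Mining NL → Meridian Logistics SA (R2): 76% × 46% × 94% × 21% = 6.901104% of Crosswind Media Ltd.
Chain via Northgate Pharma AG → Highfield Services GmbH → Clearview Ventures LLC (R2): 70% × 94% × 69% × 41% = 18.61482% of Crosswind Media Ltd.
Aggregating (R1): 6.901104% + 18.61482% = 25.515924%.

25.515924%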